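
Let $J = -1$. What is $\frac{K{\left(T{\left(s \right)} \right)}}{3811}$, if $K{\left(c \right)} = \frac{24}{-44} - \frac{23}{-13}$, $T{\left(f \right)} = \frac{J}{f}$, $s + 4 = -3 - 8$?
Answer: $\frac{175}{544973} \approx 0.00032112$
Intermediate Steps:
$s = -15$ ($s = -4 - 11 = -15$)
$T{\left(f \right)} = - \frac{1}{f}$
$K{\left(c \right)} = \frac{175}{143}$ ($K{\left(c \right)} = 24 \left(- \frac{1}{44}\right) - - \frac{23}{13} = - \frac{6}{11} + \frac{23}{13} = \frac{175}{143}$)
$\frac{K{\left(T{\left(s \right)} \right)}}{3811} = \frac{175}{143 \cdot 3811} = \frac{175}{143} \cdot \frac{1}{3811} = \frac{175}{544973}$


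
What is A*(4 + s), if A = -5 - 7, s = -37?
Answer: 396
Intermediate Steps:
A = -12
A*(4 + s) = -12*(4 - 37) = -12*(-33) = 396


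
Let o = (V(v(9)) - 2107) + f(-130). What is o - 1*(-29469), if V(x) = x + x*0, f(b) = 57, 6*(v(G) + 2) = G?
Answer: 54837/2 ≈ 27419.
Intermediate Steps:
v(G) = -2 + G/6
V(x) = x (V(x) = x + 0 = x)
o = -4101/2 (o = ((-2 + (⅙)*9) - 2107) + 57 = ((-2 + 3/2) - 2107) + 57 = (-½ - 2107) + 57 = -4215/2 + 57 = -4101/2 ≈ -2050.5)
o - 1*(-29469) = -4101/2 - 1*(-29469) = -4101/2 + 29469 = 54837/2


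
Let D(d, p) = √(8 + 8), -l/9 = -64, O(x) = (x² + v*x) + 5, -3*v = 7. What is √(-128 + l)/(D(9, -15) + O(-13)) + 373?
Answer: 373 + 24*√7/625 ≈ 373.10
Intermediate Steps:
v = -7/3 (v = -⅓*7 = -7/3 ≈ -2.3333)
O(x) = 5 + x² - 7*x/3 (O(x) = (x² - 7*x/3) + 5 = 5 + x² - 7*x/3)
l = 576 (l = -9*(-64) = 576)
D(d, p) = 4 (D(d, p) = √16 = 4)
√(-128 + l)/(D(9, -15) + O(-13)) + 373 = √(-128 + 576)/(4 + (5 + (-13)² - 7/3*(-13))) + 373 = √448/(4 + (5 + 169 + 91/3)) + 373 = (8*√7)/(4 + 613/3) + 373 = (8*√7)/(625/3) + 373 = (8*√7)*(3/625) + 373 = 24*√7/625 + 373 = 373 + 24*√7/625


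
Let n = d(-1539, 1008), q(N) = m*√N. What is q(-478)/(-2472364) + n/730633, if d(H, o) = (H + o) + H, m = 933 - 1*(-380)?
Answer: -2070/730633 - 1313*I*√478/2472364 ≈ -0.0028332 - 0.011611*I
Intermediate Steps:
m = 1313 (m = 933 + 380 = 1313)
q(N) = 1313*√N
d(H, o) = o + 2*H
n = -2070 (n = 1008 + 2*(-1539) = 1008 - 3078 = -2070)
q(-478)/(-2472364) + n/730633 = (1313*√(-478))/(-2472364) - 2070/730633 = (1313*(I*√478))*(-1/2472364) - 2070*1/730633 = (1313*I*√478)*(-1/2472364) - 2070/730633 = -1313*I*√478/2472364 - 2070/730633 = -2070/730633 - 1313*I*√478/2472364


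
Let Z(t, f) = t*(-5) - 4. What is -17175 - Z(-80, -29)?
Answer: -17571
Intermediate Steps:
Z(t, f) = -4 - 5*t (Z(t, f) = -5*t - 4 = -4 - 5*t)
-17175 - Z(-80, -29) = -17175 - (-4 - 5*(-80)) = -17175 - (-4 + 400) = -17175 - 1*396 = -17175 - 396 = -17571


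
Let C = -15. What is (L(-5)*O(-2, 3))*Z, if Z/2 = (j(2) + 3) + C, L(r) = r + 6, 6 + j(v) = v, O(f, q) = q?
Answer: -96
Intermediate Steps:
j(v) = -6 + v
L(r) = 6 + r
Z = -32 (Z = 2*(((-6 + 2) + 3) - 15) = 2*((-4 + 3) - 15) = 2*(-1 - 15) = 2*(-16) = -32)
(L(-5)*O(-2, 3))*Z = ((6 - 5)*3)*(-32) = (1*3)*(-32) = 3*(-32) = -96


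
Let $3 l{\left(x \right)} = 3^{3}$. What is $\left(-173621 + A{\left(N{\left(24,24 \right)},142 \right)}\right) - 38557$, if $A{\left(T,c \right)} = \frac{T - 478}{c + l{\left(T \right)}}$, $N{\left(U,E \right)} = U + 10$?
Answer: $- \frac{32039322}{151} \approx -2.1218 \cdot 10^{5}$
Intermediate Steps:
$l{\left(x \right)} = 9$ ($l{\left(x \right)} = \frac{3^{3}}{3} = \frac{1}{3} \cdot 27 = 9$)
$N{\left(U,E \right)} = 10 + U$
$A{\left(T,c \right)} = \frac{-478 + T}{9 + c}$ ($A{\left(T,c \right)} = \frac{T - 478}{c + 9} = \frac{-478 + T}{9 + c}$)
$\left(-173621 + A{\left(N{\left(24,24 \right)},142 \right)}\right) - 38557 = \left(-173621 + \frac{-478 + \left(10 + 24\right)}{9 + 142}\right) - 38557 = \left(-173621 + \frac{-478 + 34}{151}\right) - 38557 = \left(-173621 + \frac{1}{151} \left(-444\right)\right) - 38557 = \left(-173621 - \frac{444}{151}\right) - 38557 = - \frac{26217215}{151} - 38557 = - \frac{32039322}{151}$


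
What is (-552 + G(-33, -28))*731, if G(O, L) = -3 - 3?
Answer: -407898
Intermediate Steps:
G(O, L) = -6
(-552 + G(-33, -28))*731 = (-552 - 6)*731 = -558*731 = -407898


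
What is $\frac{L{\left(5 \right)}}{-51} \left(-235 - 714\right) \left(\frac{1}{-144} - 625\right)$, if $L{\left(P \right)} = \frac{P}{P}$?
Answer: $- \frac{85410949}{7344} \approx -11630.0$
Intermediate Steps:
$L{\left(P \right)} = 1$
$\frac{L{\left(5 \right)}}{-51} \left(-235 - 714\right) \left(\frac{1}{-144} - 625\right) = 1 \frac{1}{-51} \left(-235 - 714\right) \left(\frac{1}{-144} - 625\right) = 1 \left(- \frac{1}{51}\right) \left(- 949 \left(- \frac{1}{144} - 625\right)\right) = - \frac{\left(-949\right) \left(- \frac{90001}{144}\right)}{51} = \left(- \frac{1}{51}\right) \frac{85410949}{144} = - \frac{85410949}{7344}$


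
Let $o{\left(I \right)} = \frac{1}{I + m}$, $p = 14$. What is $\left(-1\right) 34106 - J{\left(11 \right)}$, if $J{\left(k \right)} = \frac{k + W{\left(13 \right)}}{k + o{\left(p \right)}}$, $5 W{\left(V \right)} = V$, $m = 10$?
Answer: $- \frac{45192082}{1325} \approx -34107.0$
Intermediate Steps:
$W{\left(V \right)} = \frac{V}{5}$
$o{\left(I \right)} = \frac{1}{10 + I}$ ($o{\left(I \right)} = \frac{1}{I + 10} = \frac{1}{10 + I}$)
$J{\left(k \right)} = \frac{\frac{13}{5} + k}{\frac{1}{24} + k}$ ($J{\left(k \right)} = \frac{k + \frac{1}{5} \cdot 13}{k + \frac{1}{10 + 14}} = \frac{k + \frac{13}{5}}{k + \frac{1}{24}} = \frac{\frac{13}{5} + k}{k + \frac{1}{24}} = \frac{\frac{13}{5} + k}{\frac{1}{24} + k}$)
$\left(-1\right) 34106 - J{\left(11 \right)} = \left(-1\right) 34106 - \frac{24 \left(13 + 5 \cdot 11\right)}{5 \left(1 + 24 \cdot 11\right)} = -34106 - \frac{24 \left(13 + 55\right)}{5 \left(1 + 264\right)} = -34106 - \frac{24}{5} \cdot \frac{1}{265} \cdot 68 = -34106 - \frac{1632}{1325} = - \frac{45192082}{1325}$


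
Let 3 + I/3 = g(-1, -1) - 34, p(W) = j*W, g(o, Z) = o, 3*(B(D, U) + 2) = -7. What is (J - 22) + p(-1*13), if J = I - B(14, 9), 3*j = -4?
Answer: -343/3 ≈ -114.33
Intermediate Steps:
j = -4/3 (j = (1/3)*(-4) = -4/3 ≈ -1.3333)
B(D, U) = -13/3 (B(D, U) = -2 + (1/3)*(-7) = -2 - 7/3 = -13/3)
p(W) = -4*W/3
I = -114 (I = -9 + 3*(-1 - 34) = -9 + 3*(-35) = -9 - 105 = -114)
J = -329/3 (J = -114 - 1*(-13/3) = -114 + 13/3 = -329/3 ≈ -109.67)
(J - 22) + p(-1*13) = (-329/3 - 22) - (-4)*13/3 = -395/3 - 4/3*(-13) = -395/3 + 52/3 = -343/3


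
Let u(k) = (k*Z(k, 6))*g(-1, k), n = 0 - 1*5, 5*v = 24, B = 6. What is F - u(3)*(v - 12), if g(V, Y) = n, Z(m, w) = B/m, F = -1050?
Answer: -1266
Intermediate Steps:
v = 24/5 (v = (⅕)*24 = 24/5 ≈ 4.8000)
n = -5 (n = 0 - 5 = -5)
Z(m, w) = 6/m
g(V, Y) = -5
u(k) = -30 (u(k) = (k*(6/k))*(-5) = 6*(-5) = -30)
F - u(3)*(v - 12) = -1050 - (-30)*(24/5 - 12) = -1050 - (-30)*(-36)/5 = -1050 - 1*216 = -1050 - 216 = -1266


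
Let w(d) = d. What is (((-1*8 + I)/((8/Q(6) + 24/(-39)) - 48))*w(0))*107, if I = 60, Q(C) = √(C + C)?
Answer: 0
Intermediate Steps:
Q(C) = √2*√C (Q(C) = √(2*C) = √2*√C)
(((-1*8 + I)/((8/Q(6) + 24/(-39)) - 48))*w(0))*107 = (((-1*8 + 60)/((8/((√2*√6)) + 24/(-39)) - 48))*0)*107 = (((-8 + 60)/((8/((2*√3)) + 24*(-1/39)) - 48))*0)*107 = ((52/((8*(√3/6) - 8/13) - 48))*0)*107 = ((52/((4*√3/3 - 8/13) - 48))*0)*107 = ((52/((-8/13 + 4*√3/3) - 48))*0)*107 = ((52/(-632/13 + 4*√3/3))*0)*107 = 0*107 = 0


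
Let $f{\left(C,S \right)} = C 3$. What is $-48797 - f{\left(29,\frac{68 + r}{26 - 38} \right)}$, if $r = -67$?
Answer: $-48884$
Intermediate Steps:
$f{\left(C,S \right)} = 3 C$
$-48797 - f{\left(29,\frac{68 + r}{26 - 38} \right)} = -48797 - 3 \cdot 29 = -48797 - 87 = -48884$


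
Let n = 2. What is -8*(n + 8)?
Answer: -80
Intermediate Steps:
-8*(n + 8) = -8*(2 + 8) = -8*10 = -80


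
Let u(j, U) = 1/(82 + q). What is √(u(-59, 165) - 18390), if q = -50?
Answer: I*√1176958/8 ≈ 135.61*I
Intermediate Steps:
u(j, U) = 1/32 (u(j, U) = 1/(82 - 50) = 1/32)
√(u(-59, 165) - 18390) = √(1/32 - 18390) = √(-588479/32) = I*√1176958/8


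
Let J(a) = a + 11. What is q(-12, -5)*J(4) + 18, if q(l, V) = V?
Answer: -57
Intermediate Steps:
J(a) = 11 + a
q(-12, -5)*J(4) + 18 = -5*(11 + 4) + 18 = -5*15 + 18 = -75 + 18 = -57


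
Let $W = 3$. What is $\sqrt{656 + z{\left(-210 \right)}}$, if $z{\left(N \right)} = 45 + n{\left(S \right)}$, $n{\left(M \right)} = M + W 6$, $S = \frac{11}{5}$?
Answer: $\frac{\sqrt{18030}}{5} \approx 26.855$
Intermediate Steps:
$S = \frac{11}{5}$ ($S = 11 \cdot \frac{1}{5} = \frac{11}{5} \approx 2.2$)
$n{\left(M \right)} = 18 + M$ ($n{\left(M \right)} = M + 3 \cdot 6 = M + 18 = 18 + M$)
$z{\left(N \right)} = \frac{326}{5}$ ($z{\left(N \right)} = 45 + \left(18 + \frac{11}{5}\right) = 45 + \frac{101}{5} = \frac{326}{5}$)
$\sqrt{656 + z{\left(-210 \right)}} = \sqrt{656 + \frac{326}{5}} = \sqrt{\frac{3606}{5}} = \frac{\sqrt{18030}}{5}$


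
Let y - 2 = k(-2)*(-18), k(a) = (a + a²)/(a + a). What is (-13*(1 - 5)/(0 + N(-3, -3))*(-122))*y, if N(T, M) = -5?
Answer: 69784/5 ≈ 13957.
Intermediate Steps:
k(a) = (a + a²)/(2*a) (k(a) = (a + a²)/((2*a)) = (a + a²)*(1/(2*a)) = (a + a²)/(2*a))
y = 11 (y = 2 + (½ + (½)*(-2))*(-18) = 2 + (½ - 1)*(-18) = 2 - ½*(-18) = 2 + 9 = 11)
(-13*(1 - 5)/(0 + N(-3, -3))*(-122))*y = (-13*(1 - 5)/(0 - 5)*(-122))*11 = (-(-52)/(-5)*(-122))*11 = (-(-52)*(-1)/5*(-122))*11 = (-13*⅘*(-122))*11 = -52/5*(-122)*11 = (6344/5)*11 = 69784/5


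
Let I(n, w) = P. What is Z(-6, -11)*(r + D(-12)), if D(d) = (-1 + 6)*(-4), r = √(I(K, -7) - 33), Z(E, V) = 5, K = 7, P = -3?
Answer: -100 + 30*I ≈ -100.0 + 30.0*I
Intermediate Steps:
I(n, w) = -3
r = 6*I (r = √(-3 - 33) = √(-36) = 6*I ≈ 6.0*I)
D(d) = -20 (D(d) = 5*(-4) = -20)
Z(-6, -11)*(r + D(-12)) = 5*(6*I - 20) = 5*(-20 + 6*I) = -100 + 30*I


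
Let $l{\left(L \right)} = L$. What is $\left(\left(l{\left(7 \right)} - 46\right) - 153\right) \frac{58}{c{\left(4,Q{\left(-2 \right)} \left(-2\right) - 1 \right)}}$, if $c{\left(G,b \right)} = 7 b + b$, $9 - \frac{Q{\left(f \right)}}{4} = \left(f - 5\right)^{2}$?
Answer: $- \frac{48}{11} \approx -4.3636$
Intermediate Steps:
$Q{\left(f \right)} = 36 - 4 \left(-5 + f\right)^{2}$ ($Q{\left(f \right)} = 36 - 4 \left(f - 5\right)^{2} = 36 - 4 \left(-5 + f\right)^{2}$)
$c{\left(G,b \right)} = 8 b$
$\left(\left(l{\left(7 \right)} - 46\right) - 153\right) \frac{58}{c{\left(4,Q{\left(-2 \right)} \left(-2\right) - 1 \right)}} = \left(\left(7 - 46\right) - 153\right) \frac{58}{8 \left(\left(36 - 4 \left(-5 - 2\right)^{2}\right) \left(-2\right) - 1\right)} = \left(\left(7 - 46\right) - 153\right) \frac{58}{8 \left(\left(36 - 4 \left(-7\right)^{2}\right) \left(-2\right) - 1\right)} = \left(-39 - 153\right) \frac{58}{8 \left(\left(36 - 196\right) \left(-2\right) - 1\right)} = - 192 \frac{58}{8 \left(\left(36 - 196\right) \left(-2\right) - 1\right)} = - 192 \frac{58}{8 \left(\left(-160\right) \left(-2\right) - 1\right)} = - 192 \frac{58}{8 \left(320 - 1\right)} = - 192 \frac{58}{8 \cdot 319} = - 192 \cdot \frac{58}{2552} = - 192 \cdot 58 \cdot \frac{1}{2552} = \left(-192\right) \frac{1}{44} = - \frac{48}{11}$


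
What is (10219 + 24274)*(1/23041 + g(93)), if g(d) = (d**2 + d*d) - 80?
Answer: 13684060855927/23041 ≈ 5.9390e+8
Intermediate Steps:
g(d) = -80 + 2*d**2 (g(d) = (d**2 + d**2) - 80 = 2*d**2 - 80 = -80 + 2*d**2)
(10219 + 24274)*(1/23041 + g(93)) = (10219 + 24274)*(1/23041 + (-80 + 2*93**2)) = 34493*(1/23041 + (-80 + 2*8649)) = 34493*(1/23041 + (-80 + 17298)) = 34493*(1/23041 + 17218) = 34493*(396719939/23041) = 13684060855927/23041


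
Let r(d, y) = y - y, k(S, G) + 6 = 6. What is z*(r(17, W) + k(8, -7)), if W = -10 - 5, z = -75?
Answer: 0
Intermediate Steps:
k(S, G) = 0 (k(S, G) = -6 + 6 = 0)
W = -15
r(d, y) = 0
z*(r(17, W) + k(8, -7)) = -75*(0 + 0) = -75*0 = 0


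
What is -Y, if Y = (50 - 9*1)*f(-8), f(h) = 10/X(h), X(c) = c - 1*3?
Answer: 410/11 ≈ 37.273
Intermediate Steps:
X(c) = -3 + c (X(c) = c - 3 = -3 + c)
f(h) = 10/(-3 + h)
Y = -410/11 (Y = (50 - 9*1)*(10/(-3 - 8)) = (50 - 9)*(10/(-11)) = 41*(10*(-1/11)) = 41*(-10/11) = -410/11 ≈ -37.273)
-Y = -1*(-410/11) = 410/11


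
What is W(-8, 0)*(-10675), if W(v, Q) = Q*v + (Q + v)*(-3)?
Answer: -256200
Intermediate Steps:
W(v, Q) = -3*Q - 3*v + Q*v (W(v, Q) = Q*v + (-3*Q - 3*v) = -3*Q - 3*v + Q*v)
W(-8, 0)*(-10675) = (-3*0 - 3*(-8) + 0*(-8))*(-10675) = (0 + 24 + 0)*(-10675) = 24*(-10675) = -256200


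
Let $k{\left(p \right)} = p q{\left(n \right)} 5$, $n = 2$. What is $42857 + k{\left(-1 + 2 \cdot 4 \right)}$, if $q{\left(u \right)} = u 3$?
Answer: $43067$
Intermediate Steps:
$q{\left(u \right)} = 3 u$
$k{\left(p \right)} = 30 p$ ($k{\left(p \right)} = p 3 \cdot 2 \cdot 5 = p 6 \cdot 5 = 6 p 5 = 30 p$)
$42857 + k{\left(-1 + 2 \cdot 4 \right)} = 42857 + 30 \left(-1 + 2 \cdot 4\right) = 42857 + 30 \left(-1 + 8\right) = 42857 + 30 \cdot 7 = 42857 + 210 = 43067$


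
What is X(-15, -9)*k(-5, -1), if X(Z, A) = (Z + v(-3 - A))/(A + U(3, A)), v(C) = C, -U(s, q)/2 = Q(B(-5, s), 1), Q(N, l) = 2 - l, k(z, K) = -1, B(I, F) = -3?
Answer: -9/11 ≈ -0.81818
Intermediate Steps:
U(s, q) = -2 (U(s, q) = -2*(2 - 1*1) = -2*(2 - 1) = -2*1 = -2)
X(Z, A) = (-3 + Z - A)/(-2 + A) (X(Z, A) = (Z + (-3 - A))/(A - 2) = (-3 + Z - A)/(-2 + A))
X(-15, -9)*k(-5, -1) = ((-3 - 15 - 1*(-9))/(-2 - 9))*(-1) = ((-3 - 15 + 9)/(-11))*(-1) = -1/11*(-9)*(-1) = (9/11)*(-1) = -9/11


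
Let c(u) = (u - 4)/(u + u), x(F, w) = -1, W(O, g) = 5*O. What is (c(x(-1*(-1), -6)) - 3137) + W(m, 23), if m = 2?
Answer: -6249/2 ≈ -3124.5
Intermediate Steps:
c(u) = (-4 + u)/(2*u) (c(u) = (-4 + u)/((2*u)) = (-4 + u)*(1/(2*u)) = (-4 + u)/(2*u))
(c(x(-1*(-1), -6)) - 3137) + W(m, 23) = ((½)*(-4 - 1)/(-1) - 3137) + 5*2 = ((½)*(-1)*(-5) - 3137) + 10 = (5/2 - 3137) + 10 = -6269/2 + 10 = -6249/2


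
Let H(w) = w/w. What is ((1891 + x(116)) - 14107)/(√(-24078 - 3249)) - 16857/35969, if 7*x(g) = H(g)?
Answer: -16857/35969 + 85511*I*√27327/191289 ≈ -0.46865 + 73.897*I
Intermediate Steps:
H(w) = 1
x(g) = ⅐ (x(g) = (⅐)*1 = ⅐)
((1891 + x(116)) - 14107)/(√(-24078 - 3249)) - 16857/35969 = ((1891 + ⅐) - 14107)/(√(-24078 - 3249)) - 16857/35969 = (13238/7 - 14107)/(√(-27327)) - 16857*1/35969 = -85511*(-I*√27327/27327)/7 - 16857/35969 = -(-85511)*I*√27327/191289 - 16857/35969 = 85511*I*√27327/191289 - 16857/35969 = -16857/35969 + 85511*I*√27327/191289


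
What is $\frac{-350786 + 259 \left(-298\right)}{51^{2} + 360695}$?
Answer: $- \frac{13374}{11353} \approx -1.178$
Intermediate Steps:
$\frac{-350786 + 259 \left(-298\right)}{51^{2} + 360695} = \frac{-350786 - 77182}{2601 + 360695} = - \frac{427968}{363296} = \left(-427968\right) \frac{1}{363296} = - \frac{13374}{11353}$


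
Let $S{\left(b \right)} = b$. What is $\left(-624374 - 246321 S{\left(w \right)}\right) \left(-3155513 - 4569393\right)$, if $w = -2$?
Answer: $1017617317192$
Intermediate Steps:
$\left(-624374 - 246321 S{\left(w \right)}\right) \left(-3155513 - 4569393\right) = \left(-624374 - -492642\right) \left(-3155513 - 4569393\right) = \left(-624374 + 492642\right) \left(-7724906\right) = \left(-131732\right) \left(-7724906\right) = 1017617317192$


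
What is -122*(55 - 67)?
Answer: 1464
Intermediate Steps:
-122*(55 - 67) = -122*(-12) = 1464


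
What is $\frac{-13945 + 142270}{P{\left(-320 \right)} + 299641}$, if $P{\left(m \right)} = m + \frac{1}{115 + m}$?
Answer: $\frac{26306625}{61360804} \approx 0.42872$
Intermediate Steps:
$\frac{-13945 + 142270}{P{\left(-320 \right)} + 299641} = \frac{-13945 + 142270}{\frac{1 + \left(-320\right)^{2} + 115 \left(-320\right)}{115 - 320} + 299641} = \frac{128325}{\frac{1 + 102400 - 36800}{-205} + 299641} = \frac{128325}{\left(- \frac{1}{205}\right) 65601 + 299641} = \frac{128325}{- \frac{65601}{205} + 299641} = \frac{128325}{\frac{61360804}{205}} = 128325 \cdot \frac{205}{61360804} = \frac{26306625}{61360804}$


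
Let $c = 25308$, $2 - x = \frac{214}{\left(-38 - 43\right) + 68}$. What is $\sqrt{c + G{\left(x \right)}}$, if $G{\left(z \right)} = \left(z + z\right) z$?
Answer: $\frac{6 \sqrt{122007}}{13} \approx 161.21$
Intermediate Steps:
$x = \frac{240}{13}$ ($x = 2 - \frac{214}{\left(-38 - 43\right) + 68} = 2 - \frac{214}{-81 + 68} = 2 - \frac{214}{-13} = 2 - 214 \left(- \frac{1}{13}\right) = 2 - - \frac{214}{13} = 2 + \frac{214}{13} = \frac{240}{13} \approx 18.462$)
$G{\left(z \right)} = 2 z^{2}$ ($G{\left(z \right)} = 2 z z = 2 z^{2}$)
$\sqrt{c + G{\left(x \right)}} = \sqrt{25308 + 2 \left(\frac{240}{13}\right)^{2}} = \sqrt{25308 + 2 \cdot \frac{57600}{169}} = \sqrt{25308 + \frac{115200}{169}} = \sqrt{\frac{4392252}{169}} = \frac{6 \sqrt{122007}}{13}$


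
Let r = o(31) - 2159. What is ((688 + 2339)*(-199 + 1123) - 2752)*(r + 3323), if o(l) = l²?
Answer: 5937666500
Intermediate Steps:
r = -1198 (r = 31² - 2159 = 961 - 2159 = -1198)
((688 + 2339)*(-199 + 1123) - 2752)*(r + 3323) = ((688 + 2339)*(-199 + 1123) - 2752)*(-1198 + 3323) = (3027*924 - 2752)*2125 = (2796948 - 2752)*2125 = 2794196*2125 = 5937666500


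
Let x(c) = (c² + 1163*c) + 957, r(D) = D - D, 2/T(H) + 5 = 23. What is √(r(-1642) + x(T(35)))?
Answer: √87985/9 ≈ 32.958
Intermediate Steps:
T(H) = ⅑ (T(H) = 2/(-5 + 23) = 2/18 = 2*(1/18) = ⅑)
r(D) = 0
x(c) = 957 + c² + 1163*c
√(r(-1642) + x(T(35))) = √(0 + (957 + (⅑)² + 1163*(⅑))) = √(0 + (957 + 1/81 + 1163/9)) = √(0 + 87985/81) = √(87985/81) = √87985/9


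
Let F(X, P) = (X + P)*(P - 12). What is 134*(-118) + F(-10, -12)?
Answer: -15284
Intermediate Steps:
F(X, P) = (-12 + P)*(P + X) (F(X, P) = (P + X)*(-12 + P) = (-12 + P)*(P + X))
134*(-118) + F(-10, -12) = 134*(-118) + ((-12)**2 - 12*(-12) - 12*(-10) - 12*(-10)) = -15812 + (144 + 144 + 120 + 120) = -15812 + 528 = -15284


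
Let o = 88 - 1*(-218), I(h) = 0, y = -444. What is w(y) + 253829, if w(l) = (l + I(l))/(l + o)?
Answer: 5838141/23 ≈ 2.5383e+5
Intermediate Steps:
o = 306 (o = 88 + 218 = 306)
w(l) = l/(306 + l) (w(l) = (l + 0)/(l + 306) = l/(306 + l))
w(y) + 253829 = -444/(306 - 444) + 253829 = -444/(-138) + 253829 = -444*(-1/138) + 253829 = 74/23 + 253829 = 5838141/23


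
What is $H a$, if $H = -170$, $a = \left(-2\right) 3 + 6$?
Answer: $0$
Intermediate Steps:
$a = 0$ ($a = -6 + 6 = 0$)
$H a = \left(-170\right) 0 = 0$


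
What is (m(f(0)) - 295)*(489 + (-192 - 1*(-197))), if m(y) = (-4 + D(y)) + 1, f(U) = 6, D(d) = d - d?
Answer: -147212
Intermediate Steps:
D(d) = 0
m(y) = -3 (m(y) = (-4 + 0) + 1 = -4 + 1 = -3)
(m(f(0)) - 295)*(489 + (-192 - 1*(-197))) = (-3 - 295)*(489 + (-192 - 1*(-197))) = -298*(489 + (-192 + 197)) = -298*(489 + 5) = -298*494 = -147212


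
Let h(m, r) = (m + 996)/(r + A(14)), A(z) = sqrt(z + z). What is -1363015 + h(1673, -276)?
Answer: -25947900716/19037 - 2669*sqrt(7)/38074 ≈ -1.3630e+6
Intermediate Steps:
A(z) = sqrt(2)*sqrt(z) (A(z) = sqrt(2*z) = sqrt(2)*sqrt(z))
h(m, r) = (996 + m)/(r + 2*sqrt(7)) (h(m, r) = (m + 996)/(r + sqrt(2)*sqrt(14)) = (996 + m)/(r + 2*sqrt(7)))
-1363015 + h(1673, -276) = -1363015 + (996 + 1673)/(-276 + 2*sqrt(7)) = -1363015 + 2669/(-276 + 2*sqrt(7))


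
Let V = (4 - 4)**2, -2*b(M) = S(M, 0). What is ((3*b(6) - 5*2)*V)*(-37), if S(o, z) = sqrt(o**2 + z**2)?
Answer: 0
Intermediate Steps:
b(M) = -sqrt(M**2)/2 (b(M) = -sqrt(M**2 + 0**2)/2 = -sqrt(M**2 + 0)/2 = -sqrt(M**2)/2)
V = 0 (V = 0**2 = 0)
((3*b(6) - 5*2)*V)*(-37) = ((3*(-sqrt(6**2)/2) - 5*2)*0)*(-37) = ((3*(-sqrt(36)/2) - 10)*0)*(-37) = ((3*(-1/2*6) - 10)*0)*(-37) = ((3*(-3) - 10)*0)*(-37) = ((-9 - 10)*0)*(-37) = -19*0*(-37) = 0*(-37) = 0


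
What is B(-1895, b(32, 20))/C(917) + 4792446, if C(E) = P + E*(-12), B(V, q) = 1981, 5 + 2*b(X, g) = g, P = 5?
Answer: 52712111573/10999 ≈ 4.7924e+6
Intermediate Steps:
b(X, g) = -5/2 + g/2
C(E) = 5 - 12*E (C(E) = 5 + E*(-12) = 5 - 12*E)
B(-1895, b(32, 20))/C(917) + 4792446 = 1981/(5 - 12*917) + 4792446 = 1981/(5 - 11004) + 4792446 = 1981/(-10999) + 4792446 = 1981*(-1/10999) + 4792446 = -1981/10999 + 4792446 = 52712111573/10999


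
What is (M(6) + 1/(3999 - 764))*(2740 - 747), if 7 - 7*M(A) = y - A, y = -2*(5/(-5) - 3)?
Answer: 32250726/22645 ≈ 1424.2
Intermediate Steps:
y = 8 (y = -2*(5*(-⅕) - 3) = -2*(-1 - 3) = -2*(-4) = 8)
M(A) = -⅐ + A/7 (M(A) = 1 - (8 - A)/7 = 1 + (-8/7 + A/7) = -⅐ + A/7)
(M(6) + 1/(3999 - 764))*(2740 - 747) = ((-⅐ + (⅐)*6) + 1/(3999 - 764))*(2740 - 747) = ((-⅐ + 6/7) + 1/3235)*1993 = (5/7 + 1/3235)*1993 = (16182/22645)*1993 = 32250726/22645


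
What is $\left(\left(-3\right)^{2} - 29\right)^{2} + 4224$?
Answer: $4624$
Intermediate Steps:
$\left(\left(-3\right)^{2} - 29\right)^{2} + 4224 = \left(9 - 29\right)^{2} + 4224 = \left(-20\right)^{2} + 4224 = 400 + 4224 = 4624$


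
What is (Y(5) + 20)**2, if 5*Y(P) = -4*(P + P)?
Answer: 144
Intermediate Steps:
Y(P) = -8*P/5 (Y(P) = (-4*(P + P))/5 = (-8*P)/5 = -8*P/5)
(Y(5) + 20)**2 = (-8/5*5 + 20)**2 = (-8 + 20)**2 = 12**2 = 144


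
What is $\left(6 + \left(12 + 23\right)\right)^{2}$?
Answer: $1681$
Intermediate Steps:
$\left(6 + \left(12 + 23\right)\right)^{2} = \left(6 + 35\right)^{2} = 41^{2} = 1681$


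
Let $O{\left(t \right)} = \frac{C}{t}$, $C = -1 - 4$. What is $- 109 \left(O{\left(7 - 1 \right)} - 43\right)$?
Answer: $\frac{28667}{6} \approx 4777.8$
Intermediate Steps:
$C = -5$ ($C = -1 - 4 = -5$)
$O{\left(t \right)} = - \frac{5}{t}$
$- 109 \left(O{\left(7 - 1 \right)} - 43\right) = - 109 \left(- \frac{5}{7 - 1} - 43\right) = - 109 \left(- \frac{5}{6} - 43\right) = \left(-109\right) \left(- \frac{263}{6}\right) = \frac{28667}{6}$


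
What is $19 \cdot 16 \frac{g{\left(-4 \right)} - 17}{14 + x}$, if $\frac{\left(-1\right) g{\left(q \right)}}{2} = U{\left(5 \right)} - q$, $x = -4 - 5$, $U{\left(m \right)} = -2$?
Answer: $- \frac{6384}{5} \approx -1276.8$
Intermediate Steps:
$x = -9$
$g{\left(q \right)} = 4 + 2 q$ ($g{\left(q \right)} = - 2 \left(-2 - q\right) = 4 + 2 q$)
$19 \cdot 16 \frac{g{\left(-4 \right)} - 17}{14 + x} = 19 \cdot 16 \frac{\left(4 + 2 \left(-4\right)\right) - 17}{14 - 9} = 304 \frac{\left(4 - 8\right) - 17}{5} = 304 \left(-4 - 17\right) \frac{1}{5} = 304 \left(\left(-21\right) \frac{1}{5}\right) = 304 \left(- \frac{21}{5}\right) = - \frac{6384}{5}$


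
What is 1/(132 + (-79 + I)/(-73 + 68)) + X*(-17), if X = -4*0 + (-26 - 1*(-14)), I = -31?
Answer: 31417/154 ≈ 204.01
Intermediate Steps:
X = -12 (X = 0 + (-26 + 14) = 0 - 12 = -12)
1/(132 + (-79 + I)/(-73 + 68)) + X*(-17) = 1/(132 + (-79 - 31)/(-73 + 68)) - 12*(-17) = 1/(132 - 110/(-5)) + 204 = 1/(132 - 110*(-⅕)) + 204 = 1/(132 + 22) + 204 = 1/154 + 204 = 31417/154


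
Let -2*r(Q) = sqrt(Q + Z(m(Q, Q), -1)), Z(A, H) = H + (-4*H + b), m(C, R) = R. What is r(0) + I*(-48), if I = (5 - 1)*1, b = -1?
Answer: -192 - sqrt(2)/2 ≈ -192.71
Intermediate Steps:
Z(A, H) = -1 - 3*H (Z(A, H) = H + (-4*H - 1) = H + (-1 - 4*H) = -1 - 3*H)
I = 4 (I = 4*1 = 4)
r(Q) = -sqrt(2 + Q)/2 (r(Q) = -sqrt(Q + (-1 - 3*(-1)))/2 = -sqrt(Q + (-1 + 3))/2 = -sqrt(Q + 2)/2 = -sqrt(2 + Q)/2)
r(0) + I*(-48) = -sqrt(2 + 0)/2 + 4*(-48) = -sqrt(2)/2 - 192 = -192 - sqrt(2)/2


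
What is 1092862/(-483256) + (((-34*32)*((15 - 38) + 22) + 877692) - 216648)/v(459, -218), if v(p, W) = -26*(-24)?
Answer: 4989020561/4711746 ≈ 1058.8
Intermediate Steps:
v(p, W) = 624
1092862/(-483256) + (((-34*32)*((15 - 38) + 22) + 877692) - 216648)/v(459, -218) = 1092862/(-483256) + (((-34*32)*((15 - 38) + 22) + 877692) - 216648)/624 = 1092862*(-1/483256) + ((-1088*(-23 + 22) + 877692) - 216648)*(1/624) = -546431/241628 + ((-1088*(-1) + 877692) - 216648)*(1/624) = -546431/241628 + ((1088 + 877692) - 216648)*(1/624) = -546431/241628 + (878780 - 216648)*(1/624) = -546431/241628 + 662132*(1/624) = -546431/241628 + 165533/156 = 4989020561/4711746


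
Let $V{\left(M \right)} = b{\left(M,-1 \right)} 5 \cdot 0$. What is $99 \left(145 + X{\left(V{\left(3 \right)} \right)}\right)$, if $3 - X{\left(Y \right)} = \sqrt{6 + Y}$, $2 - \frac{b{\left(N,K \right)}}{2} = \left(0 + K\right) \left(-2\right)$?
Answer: $14652 - 99 \sqrt{6} \approx 14410.0$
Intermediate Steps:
$b{\left(N,K \right)} = 4 + 4 K$ ($b{\left(N,K \right)} = 4 - 2 \left(0 + K\right) \left(-2\right) = 4 - 2 K \left(-2\right) = 4 - 2 \left(- 2 K\right) = 4 + 4 K$)
$V{\left(M \right)} = 0$ ($V{\left(M \right)} = \left(4 + 4 \left(-1\right)\right) 5 \cdot 0 = \left(4 - 4\right) 5 \cdot 0 = 0 \cdot 5 \cdot 0 = 0 \cdot 0 = 0$)
$X{\left(Y \right)} = 3 - \sqrt{6 + Y}$
$99 \left(145 + X{\left(V{\left(3 \right)} \right)}\right) = 99 \left(145 + \left(3 - \sqrt{6 + 0}\right)\right) = 99 \left(145 + \left(3 - \sqrt{6}\right)\right) = 99 \left(148 - \sqrt{6}\right) = 14652 - 99 \sqrt{6}$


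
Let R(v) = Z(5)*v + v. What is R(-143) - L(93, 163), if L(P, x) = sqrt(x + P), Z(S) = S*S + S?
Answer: -4449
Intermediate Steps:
Z(S) = S + S**2 (Z(S) = S**2 + S = S + S**2)
L(P, x) = sqrt(P + x)
R(v) = 31*v (R(v) = (5*(1 + 5))*v + v = (5*6)*v + v = 30*v + v = 31*v)
R(-143) - L(93, 163) = 31*(-143) - sqrt(93 + 163) = -4433 - sqrt(256) = -4433 - 1*16 = -4433 - 16 = -4449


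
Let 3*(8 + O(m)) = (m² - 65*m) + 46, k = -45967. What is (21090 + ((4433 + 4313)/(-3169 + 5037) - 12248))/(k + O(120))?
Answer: -24788403/122614586 ≈ -0.20217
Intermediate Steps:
O(m) = 22/3 - 65*m/3 + m²/3 (O(m) = -8 + ((m² - 65*m) + 46)/3 = -8 + (46 + m² - 65*m)/3 = -8 + (46/3 - 65*m/3 + m²/3) = 22/3 - 65*m/3 + m²/3)
(21090 + ((4433 + 4313)/(-3169 + 5037) - 12248))/(k + O(120)) = (21090 + ((4433 + 4313)/(-3169 + 5037) - 12248))/(-45967 + (22/3 - 65/3*120 + (⅓)*120²)) = (21090 + (8746/1868 - 12248))/(-45967 + (22/3 - 2600 + (⅓)*14400)) = (21090 + (8746*(1/1868) - 12248))/(-45967 + (22/3 - 2600 + 4800)) = (21090 + (4373/934 - 12248))/(-45967 + 6622/3) = (21090 - 11435259/934)/(-131279/3) = (8262801/934)*(-3/131279) = -24788403/122614586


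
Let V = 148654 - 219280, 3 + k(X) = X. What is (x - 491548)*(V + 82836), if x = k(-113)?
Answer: -6003217440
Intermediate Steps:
k(X) = -3 + X
x = -116 (x = -3 - 113 = -116)
V = -70626
(x - 491548)*(V + 82836) = (-116 - 491548)*(-70626 + 82836) = -491664*12210 = -6003217440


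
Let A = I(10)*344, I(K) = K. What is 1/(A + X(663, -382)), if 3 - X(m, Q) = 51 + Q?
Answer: 1/3774 ≈ 0.00026497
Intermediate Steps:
X(m, Q) = -48 - Q (X(m, Q) = 3 - (51 + Q) = 3 + (-51 - Q) = -48 - Q)
A = 3440 (A = 10*344 = 3440)
1/(A + X(663, -382)) = 1/(3440 + (-48 - 1*(-382))) = 1/(3440 + (-48 + 382)) = 1/(3440 + 334) = 1/3774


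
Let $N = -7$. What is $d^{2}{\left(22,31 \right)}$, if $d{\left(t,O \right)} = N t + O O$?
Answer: $651249$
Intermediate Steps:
$d{\left(t,O \right)} = O^{2} - 7 t$ ($d{\left(t,O \right)} = - 7 t + O O = - 7 t + O^{2} = O^{2} - 7 t$)
$d^{2}{\left(22,31 \right)} = \left(31^{2} - 154\right)^{2} = \left(961 - 154\right)^{2} = 807^{2} = 651249$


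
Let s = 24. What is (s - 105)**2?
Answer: 6561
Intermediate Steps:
(s - 105)**2 = (24 - 105)**2 = (-81)**2 = 6561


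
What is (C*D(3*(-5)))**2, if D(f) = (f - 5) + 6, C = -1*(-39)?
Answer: 298116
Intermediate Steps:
C = 39
D(f) = 1 + f (D(f) = (-5 + f) + 6 = 1 + f)
(C*D(3*(-5)))**2 = (39*(1 + 3*(-5)))**2 = (39*(1 - 15))**2 = (39*(-14))**2 = (-546)**2 = 298116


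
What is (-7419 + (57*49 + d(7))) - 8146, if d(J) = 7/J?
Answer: -12771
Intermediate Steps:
(-7419 + (57*49 + d(7))) - 8146 = (-7419 + (57*49 + 7/7)) - 8146 = (-7419 + (2793 + 7*(1/7))) - 8146 = (-7419 + (2793 + 1)) - 8146 = (-7419 + 2794) - 8146 = -4625 - 8146 = -12771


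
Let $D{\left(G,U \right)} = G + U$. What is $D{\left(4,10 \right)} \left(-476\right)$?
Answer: $-6664$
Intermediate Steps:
$D{\left(4,10 \right)} \left(-476\right) = \left(4 + 10\right) \left(-476\right) = 14 \left(-476\right) = -6664$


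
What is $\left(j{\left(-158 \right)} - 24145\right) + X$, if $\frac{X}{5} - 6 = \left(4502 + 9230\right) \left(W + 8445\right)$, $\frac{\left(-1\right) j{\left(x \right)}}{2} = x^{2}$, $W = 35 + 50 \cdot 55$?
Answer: $770977757$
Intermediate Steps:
$W = 2785$ ($W = 35 + 2750 = 2785$)
$j{\left(x \right)} = - 2 x^{2}$
$X = 771051830$ ($X = 30 + 5 \left(4502 + 9230\right) \left(2785 + 8445\right) = 30 + 5 \cdot 13732 \cdot 11230 = 30 + 5 \cdot 154210360 = 30 + 771051800 = 771051830$)
$\left(j{\left(-158 \right)} - 24145\right) + X = \left(- 2 \left(-158\right)^{2} - 24145\right) + 771051830 = \left(\left(-2\right) 24964 - 24145\right) + 771051830 = \left(-49928 - 24145\right) + 771051830 = -74073 + 771051830 = 770977757$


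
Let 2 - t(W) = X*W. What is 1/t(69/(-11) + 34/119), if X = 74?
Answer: 77/34268 ≈ 0.0022470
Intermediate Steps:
t(W) = 2 - 74*W
1/t(69/(-11) + 34/119) = 1/(2 - 74*(69/(-11) + 34/119)) = 1/(2 - 74*(69*(-1/11) + 34*(1/119))) = 1/(2 - 74*(-69/11 + 2/7)) = 1/(2 - 74*(-461/77)) = 1/(2 + 34114/77) = 1/(34268/77) = 77/34268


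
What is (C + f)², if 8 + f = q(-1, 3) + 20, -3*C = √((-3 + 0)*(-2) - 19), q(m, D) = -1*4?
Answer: (24 - I*√13)²/9 ≈ 62.556 - 19.23*I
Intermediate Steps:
q(m, D) = -4
C = -I*√13/3 (C = -√((-3 + 0)*(-2) - 19)/3 = -√(-3*(-2) - 19)/3 = -√(6 - 19)/3 = -I*√13/3 ≈ -1.2019*I)
f = 8 (f = -8 + (-4 + 20) = -8 + 16 = 8)
(C + f)² = (-I*√13/3 + 8)² = (8 - I*√13/3)²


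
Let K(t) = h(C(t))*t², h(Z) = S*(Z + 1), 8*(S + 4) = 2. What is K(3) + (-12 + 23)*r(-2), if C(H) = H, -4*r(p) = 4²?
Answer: -179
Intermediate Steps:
S = -15/4 (S = -4 + (⅛)*2 = -4 + ¼ = -15/4 ≈ -3.7500)
r(p) = -4 (r(p) = -¼*4² = -¼*16 = -4)
h(Z) = -15/4 - 15*Z/4 (h(Z) = -15*(Z + 1)/4 = -15*(1 + Z)/4 = -15/4 - 15*Z/4)
K(t) = t²*(-15/4 - 15*t/4) (K(t) = (-15/4 - 15*t/4)*t² = t²*(-15/4 - 15*t/4))
K(3) + (-12 + 23)*r(-2) = (15/4)*3²*(-1 - 1*3) + (-12 + 23)*(-4) = (15/4)*9*(-1 - 3) + 11*(-4) = (15/4)*9*(-4) - 44 = -135 - 44 = -179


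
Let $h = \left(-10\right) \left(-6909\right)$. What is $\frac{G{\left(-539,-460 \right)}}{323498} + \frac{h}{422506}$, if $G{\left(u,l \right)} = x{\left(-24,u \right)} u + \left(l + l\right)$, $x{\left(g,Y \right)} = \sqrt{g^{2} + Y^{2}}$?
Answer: $\frac{784348975}{4881423071} - \frac{11 \sqrt{291097}}{6602} \approx -0.73827$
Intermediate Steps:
$h = 69090$
$x{\left(g,Y \right)} = \sqrt{Y^{2} + g^{2}}$
$G{\left(u,l \right)} = 2 l + u \sqrt{576 + u^{2}}$ ($G{\left(u,l \right)} = \sqrt{u^{2} + \left(-24\right)^{2}} u + \left(l + l\right) = \sqrt{u^{2} + 576} u + 2 l = \sqrt{576 + u^{2}} u + 2 l = u \sqrt{576 + u^{2}} + 2 l = 2 l + u \sqrt{576 + u^{2}}$)
$\frac{G{\left(-539,-460 \right)}}{323498} + \frac{h}{422506} = \frac{2 \left(-460\right) - 539 \sqrt{576 + \left(-539\right)^{2}}}{323498} + \frac{69090}{422506} = \left(-920 - 539 \sqrt{576 + 290521}\right) \frac{1}{323498} + 69090 \cdot \frac{1}{422506} = \left(-920 - 539 \sqrt{291097}\right) \frac{1}{323498} + \frac{4935}{30179} = \left(- \frac{460}{161749} - \frac{11 \sqrt{291097}}{6602}\right) + \frac{4935}{30179} = \frac{784348975}{4881423071} - \frac{11 \sqrt{291097}}{6602}$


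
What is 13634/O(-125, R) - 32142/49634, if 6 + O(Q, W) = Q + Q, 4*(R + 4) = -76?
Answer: -171234577/3176576 ≈ -53.905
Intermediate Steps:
R = -23 (R = -4 + (¼)*(-76) = -4 - 19 = -23)
O(Q, W) = -6 + 2*Q (O(Q, W) = -6 + (Q + Q) = -6 + 2*Q)
13634/O(-125, R) - 32142/49634 = 13634/(-6 + 2*(-125)) - 32142/49634 = 13634/(-6 - 250) - 32142*1/49634 = 13634/(-256) - 16071/24817 = 13634*(-1/256) - 16071/24817 = -6817/128 - 16071/24817 = -171234577/3176576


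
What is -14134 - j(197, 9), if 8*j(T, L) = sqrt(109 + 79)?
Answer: -14134 - sqrt(47)/4 ≈ -14136.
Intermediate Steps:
j(T, L) = sqrt(47)/4 (j(T, L) = sqrt(109 + 79)/8 = sqrt(188)/8 = (2*sqrt(47))/8 = sqrt(47)/4)
-14134 - j(197, 9) = -14134 - sqrt(47)/4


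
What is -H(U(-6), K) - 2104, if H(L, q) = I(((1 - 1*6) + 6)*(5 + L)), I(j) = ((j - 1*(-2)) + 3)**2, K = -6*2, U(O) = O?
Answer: -2120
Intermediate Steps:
K = -12
I(j) = (5 + j)**2 (I(j) = ((j + 2) + 3)**2 = ((2 + j) + 3)**2 = (5 + j)**2)
H(L, q) = (10 + L)**2 (H(L, q) = (5 + ((1 - 1*6) + 6)*(5 + L))**2 = (5 + ((1 - 6) + 6)*(5 + L))**2 = (5 + (-5 + 6)*(5 + L))**2 = (5 + 1*(5 + L))**2 = (5 + (5 + L))**2 = (10 + L)**2)
-H(U(-6), K) - 2104 = -(10 - 6)**2 - 2104 = -1*4**2 - 2104 = -1*16 - 2104 = -16 - 2104 = -2120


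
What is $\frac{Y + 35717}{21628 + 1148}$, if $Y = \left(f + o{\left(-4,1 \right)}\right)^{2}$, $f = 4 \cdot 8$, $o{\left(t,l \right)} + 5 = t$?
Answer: $\frac{6041}{3796} \approx 1.5914$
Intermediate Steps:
$o{\left(t,l \right)} = -5 + t$
$f = 32$
$Y = 529$ ($Y = \left(32 - 9\right)^{2} = 23^{2} = 529$)
$\frac{Y + 35717}{21628 + 1148} = \frac{529 + 35717}{21628 + 1148} = \frac{36246}{22776} = 36246 \cdot \frac{1}{22776} = \frac{6041}{3796}$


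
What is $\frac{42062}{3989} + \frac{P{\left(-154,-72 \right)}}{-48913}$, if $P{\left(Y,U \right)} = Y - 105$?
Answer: $\frac{2058411757}{195113957} \approx 10.55$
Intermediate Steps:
$P{\left(Y,U \right)} = -105 + Y$ ($P{\left(Y,U \right)} = Y - 105 = -105 + Y$)
$\frac{42062}{3989} + \frac{P{\left(-154,-72 \right)}}{-48913} = \frac{42062}{3989} + \frac{-105 - 154}{-48913} = 42062 \cdot \frac{1}{3989} - - \frac{259}{48913} = \frac{42062}{3989} + \frac{259}{48913} = \frac{2058411757}{195113957}$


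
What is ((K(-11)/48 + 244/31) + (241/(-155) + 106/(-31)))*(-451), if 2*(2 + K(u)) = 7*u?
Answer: -4592533/4960 ≈ -925.91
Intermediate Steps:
K(u) = -2 + 7*u/2 (K(u) = -2 + (7*u)/2 = -2 + 7*u/2)
((K(-11)/48 + 244/31) + (241/(-155) + 106/(-31)))*(-451) = (((-2 + (7/2)*(-11))/48 + 244/31) + (241/(-155) + 106/(-31)))*(-451) = (((-2 - 77/2)*(1/48) + 244*(1/31)) + (241*(-1/155) + 106*(-1/31)))*(-451) = ((-81/2*1/48 + 244/31) + (-241/155 - 106/31))*(-451) = ((-27/32 + 244/31) - 771/155)*(-451) = (6971/992 - 771/155)*(-451) = (10183/4960)*(-451) = -4592533/4960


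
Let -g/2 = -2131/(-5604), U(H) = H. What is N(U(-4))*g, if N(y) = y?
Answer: 4262/1401 ≈ 3.0421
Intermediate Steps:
g = -2131/2802 (g = -(-4262)/(-5604) = -(-4262)*(-1)/5604 = -2*2131/5604 = -2131/2802 ≈ -0.76053)
N(U(-4))*g = -4*(-2131/2802) = 4262/1401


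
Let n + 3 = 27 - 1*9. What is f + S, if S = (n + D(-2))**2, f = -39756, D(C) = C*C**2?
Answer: -39707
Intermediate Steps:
n = 15 (n = -3 + (27 - 1*9) = -3 + (27 - 9) = -3 + 18 = 15)
D(C) = C**3
S = 49 (S = (15 + (-2)**3)**2 = (15 - 8)**2 = 7**2 = 49)
f + S = -39756 + 49 = -39707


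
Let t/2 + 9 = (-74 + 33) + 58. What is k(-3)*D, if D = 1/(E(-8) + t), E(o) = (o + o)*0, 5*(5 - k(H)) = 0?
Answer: 5/16 ≈ 0.31250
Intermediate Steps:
k(H) = 5 (k(H) = 5 - ⅕*0 = 5 + 0 = 5)
E(o) = 0 (E(o) = (2*o)*0 = 0)
t = 16 (t = -18 + 2*((-74 + 33) + 58) = -18 + 2*(-41 + 58) = -18 + 2*17 = -18 + 34 = 16)
D = 1/16 (D = 1/(0 + 16) = 1/16 ≈ 0.062500)
k(-3)*D = 5*(1/16) = 5/16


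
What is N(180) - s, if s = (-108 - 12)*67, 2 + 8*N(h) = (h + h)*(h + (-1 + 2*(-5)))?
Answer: 62579/4 ≈ 15645.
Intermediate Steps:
N(h) = -1/4 + h*(-11 + h)/4 (N(h) = -1/4 + ((h + h)*(h + (-1 + 2*(-5))))/8 = -1/4 + ((2*h)*(h + (-1 - 10)))/8 = -1/4 + ((2*h)*(h - 11))/8 = -1/4 + ((2*h)*(-11 + h))/8 = -1/4 + (2*h*(-11 + h))/8 = -1/4 + h*(-11 + h)/4)
s = -8040 (s = -120*67 = -8040)
N(180) - s = (-1/4 - 11/4*180 + (1/4)*180**2) - 1*(-8040) = (-1/4 - 495 + (1/4)*32400) + 8040 = (-1/4 - 495 + 8100) + 8040 = 30419/4 + 8040 = 62579/4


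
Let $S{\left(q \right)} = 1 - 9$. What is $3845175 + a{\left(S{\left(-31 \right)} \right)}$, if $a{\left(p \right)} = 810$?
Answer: $3845985$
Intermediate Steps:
$S{\left(q \right)} = -8$ ($S{\left(q \right)} = 1 - 9 = -8$)
$3845175 + a{\left(S{\left(-31 \right)} \right)} = 3845175 + 810 = 3845985$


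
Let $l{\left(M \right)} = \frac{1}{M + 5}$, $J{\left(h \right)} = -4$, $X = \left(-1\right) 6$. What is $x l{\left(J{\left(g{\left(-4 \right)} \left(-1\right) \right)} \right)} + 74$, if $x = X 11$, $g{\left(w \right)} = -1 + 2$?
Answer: $8$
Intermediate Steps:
$X = -6$
$g{\left(w \right)} = 1$
$x = -66$ ($x = \left(-6\right) 11 = -66$)
$l{\left(M \right)} = \frac{1}{5 + M}$
$x l{\left(J{\left(g{\left(-4 \right)} \left(-1\right) \right)} \right)} + 74 = - \frac{66}{5 - 4} + 74 = - \frac{66}{1} + 74 = \left(-66\right) 1 + 74 = -66 + 74 = 8$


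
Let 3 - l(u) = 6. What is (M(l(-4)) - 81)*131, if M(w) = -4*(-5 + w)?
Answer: -6419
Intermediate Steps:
l(u) = -3 (l(u) = 3 - 1*6 = 3 - 6 = -3)
M(w) = 20 - 4*w
(M(l(-4)) - 81)*131 = ((20 - 4*(-3)) - 81)*131 = ((20 + 12) - 81)*131 = (32 - 81)*131 = -49*131 = -6419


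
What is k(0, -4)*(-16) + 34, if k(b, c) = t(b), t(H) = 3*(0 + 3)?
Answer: -110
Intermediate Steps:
t(H) = 9 (t(H) = 3*3 = 9)
k(b, c) = 9
k(0, -4)*(-16) + 34 = 9*(-16) + 34 = -144 + 34 = -110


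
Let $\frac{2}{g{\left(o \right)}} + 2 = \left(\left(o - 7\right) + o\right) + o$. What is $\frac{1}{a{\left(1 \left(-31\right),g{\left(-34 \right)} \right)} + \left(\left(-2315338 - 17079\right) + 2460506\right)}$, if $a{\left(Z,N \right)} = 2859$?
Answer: $\frac{1}{130948} \approx 7.6366 \cdot 10^{-6}$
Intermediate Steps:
$g{\left(o \right)} = \frac{2}{-9 + 3 o}$ ($g{\left(o \right)} = \frac{2}{-2 + \left(\left(\left(o - 7\right) + o\right) + o\right)} = \frac{2}{-2 + \left(\left(\left(-7 + o\right) + o\right) + o\right)} = \frac{2}{-2 + \left(\left(-7 + 2 o\right) + o\right)} = \frac{2}{-2 + \left(-7 + 3 o\right)} = \frac{2}{-9 + 3 o}$)
$\frac{1}{a{\left(1 \left(-31\right),g{\left(-34 \right)} \right)} + \left(\left(-2315338 - 17079\right) + 2460506\right)} = \frac{1}{2859 + \left(\left(-2315338 - 17079\right) + 2460506\right)} = \frac{1}{2859 + \left(-2332417 + 2460506\right)} = \frac{1}{2859 + 128089} = \frac{1}{130948}$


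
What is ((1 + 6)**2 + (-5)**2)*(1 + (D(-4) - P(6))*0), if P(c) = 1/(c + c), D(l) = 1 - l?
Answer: 74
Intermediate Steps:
P(c) = 1/(2*c)
((1 + 6)**2 + (-5)**2)*(1 + (D(-4) - P(6))*0) = ((1 + 6)**2 + (-5)**2)*(1 + ((1 - 1*(-4)) - 1/(2*6))*0) = (7**2 + 25)*(1 + ((1 + 4) - 1/(2*6))*0) = (49 + 25)*(1 + (5 - 1*1/12)*0) = 74*(1 + (5 - 1/12)*0) = 74*(1 + (59/12)*0) = 74*(1 + 0) = 74*1 = 74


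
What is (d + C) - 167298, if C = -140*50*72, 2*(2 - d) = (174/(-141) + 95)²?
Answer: -2985207377/4418 ≈ -6.7569e+5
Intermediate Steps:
d = -19412813/4418 (d = 2 - (174/(-141) + 95)²/2 = 2 - (174*(-1/141) + 95)²/2 = 2 - (-58/47 + 95)²/2 = 2 - (4407/47)²/2 = 2 - ½*19421649/2209 = 2 - 19421649/4418 = -19412813/4418 ≈ -4394.0)
C = -504000 (C = -7000*72 = -504000)
(d + C) - 167298 = (-19412813/4418 - 504000) - 167298 = -2246084813/4418 - 167298 = -2985207377/4418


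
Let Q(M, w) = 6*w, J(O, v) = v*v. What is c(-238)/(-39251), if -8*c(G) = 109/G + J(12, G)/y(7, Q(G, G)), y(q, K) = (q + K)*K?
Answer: -8905/6501849648 ≈ -1.3696e-6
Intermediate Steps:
J(O, v) = v²
y(q, K) = K*(K + q) (y(q, K) = (K + q)*K = K*(K + q))
c(G) = -109/(8*G) - G/(48*(7 + 6*G)) (c(G) = -(109/G + G²/(((6*G)*(6*G + 7))))/8 = -(109/G + G²/(((6*G)*(7 + 6*G))))/8 = -(109/G + G²/((6*G*(7 + 6*G))))/8 = -(109/G + G²*(1/(6*G*(7 + 6*G))))/8 = -(109/G + G/(6*(7 + 6*G)))/8 = -109/(8*G) - G/(48*(7 + 6*G)))
c(-238)/(-39251) = ((1/48)*(-4578 - 1*(-238)² - 3924*(-238))/(-238*(7 + 6*(-238))))/(-39251) = ((1/48)*(-1/238)*(-4578 - 1*56644 + 933912)/(7 - 1428))*(-1/39251) = ((1/48)*(-1/238)*(-4578 - 56644 + 933912)/(-1421))*(-1/39251) = ((1/48)*(-1/238)*(-1/1421)*872690)*(-1/39251) = (8905/165648)*(-1/39251) = -8905/6501849648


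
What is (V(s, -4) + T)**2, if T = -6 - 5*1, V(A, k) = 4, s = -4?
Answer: 49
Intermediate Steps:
T = -11 (T = -6 - 5 = -11)
(V(s, -4) + T)**2 = (4 - 11)**2 = (-7)**2 = 49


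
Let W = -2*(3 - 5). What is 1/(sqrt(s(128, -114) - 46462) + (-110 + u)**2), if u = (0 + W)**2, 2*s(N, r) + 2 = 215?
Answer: 17672/156242503 - I*sqrt(185422)/156242503 ≈ 0.00011311 - 2.756e-6*I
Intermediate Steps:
W = 4 (W = -2*(-2) = 4)
s(N, r) = 213/2 (s(N, r) = -1 + (1/2)*215 = -1 + 215/2 = 213/2)
u = 16 (u = (0 + 4)**2 = 4**2 = 16)
1/(sqrt(s(128, -114) - 46462) + (-110 + u)**2) = 1/(sqrt(213/2 - 46462) + (-110 + 16)**2) = 1/(sqrt(-92711/2) + (-94)**2) = 1/(I*sqrt(185422)/2 + 8836) = 1/(8836 + I*sqrt(185422)/2)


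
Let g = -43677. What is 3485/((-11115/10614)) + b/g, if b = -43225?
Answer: -35891613599/10788219 ≈ -3326.9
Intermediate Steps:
3485/((-11115/10614)) + b/g = 3485/((-11115/10614)) - 43225/(-43677) = 3485/((-11115*1/10614)) - 43225*(-1/43677) = 3485/(-3705/3538) + 43225/43677 = 3485*(-3538/3705) + 43225/43677 = -2465986/741 + 43225/43677 = -35891613599/10788219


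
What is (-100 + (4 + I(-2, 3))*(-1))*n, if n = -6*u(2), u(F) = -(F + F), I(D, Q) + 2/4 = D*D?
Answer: -2580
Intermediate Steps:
I(D, Q) = -½ + D² (I(D, Q) = -½ + D*D = -½ + D²)
u(F) = -2*F
n = 24 (n = -(-12)*2 = -6*(-4) = 24)
(-100 + (4 + I(-2, 3))*(-1))*n = (-100 + (4 + (-½ + (-2)²))*(-1))*24 = (-100 + (4 + (-½ + 4))*(-1))*24 = (-100 + (4 + 7/2)*(-1))*24 = (-100 + (15/2)*(-1))*24 = (-100 - 15/2)*24 = -215/2*24 = -2580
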